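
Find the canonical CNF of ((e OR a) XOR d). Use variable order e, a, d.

(e OR a OR d) AND (e OR NOT a OR NOT d) AND (NOT e OR a OR NOT d) AND (NOT e OR NOT a OR NOT d)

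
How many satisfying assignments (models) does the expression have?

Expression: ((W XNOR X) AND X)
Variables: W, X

Satisfying assignments: (1,1)
Count: 1 out of 4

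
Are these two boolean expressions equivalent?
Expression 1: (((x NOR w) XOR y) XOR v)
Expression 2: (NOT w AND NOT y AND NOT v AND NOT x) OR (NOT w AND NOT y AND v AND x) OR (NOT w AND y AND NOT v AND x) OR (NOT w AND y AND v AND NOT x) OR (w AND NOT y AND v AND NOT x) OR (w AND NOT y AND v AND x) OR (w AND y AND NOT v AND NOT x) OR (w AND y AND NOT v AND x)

Yes, they are equivalent — the two output columns agree on all 16 assignments:
w | y | v | x | Expression 1 | Expression 2
-------------------------------------------
0 | 0 | 0 | 0 | 1 | 1
0 | 0 | 0 | 1 | 0 | 0
0 | 0 | 1 | 0 | 0 | 0
0 | 0 | 1 | 1 | 1 | 1
0 | 1 | 0 | 0 | 0 | 0
0 | 1 | 0 | 1 | 1 | 1
0 | 1 | 1 | 0 | 1 | 1
0 | 1 | 1 | 1 | 0 | 0
1 | 0 | 0 | 0 | 0 | 0
1 | 0 | 0 | 1 | 0 | 0
1 | 0 | 1 | 0 | 1 | 1
1 | 0 | 1 | 1 | 1 | 1
1 | 1 | 0 | 0 | 1 | 1
1 | 1 | 0 | 1 | 1 | 1
1 | 1 | 1 | 0 | 0 | 0
1 | 1 | 1 | 1 | 0 | 0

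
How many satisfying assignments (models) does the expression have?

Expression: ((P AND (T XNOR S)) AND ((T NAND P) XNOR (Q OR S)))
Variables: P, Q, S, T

Satisfying assignments: (1,1,0,0)
Count: 1 out of 16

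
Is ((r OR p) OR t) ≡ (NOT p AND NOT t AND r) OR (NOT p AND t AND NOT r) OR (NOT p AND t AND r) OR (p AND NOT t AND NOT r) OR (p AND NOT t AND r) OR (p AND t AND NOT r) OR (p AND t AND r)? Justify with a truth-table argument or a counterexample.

Yes, they are equivalent — the two output columns agree on all 8 assignments:
p | t | r | Expression 1 | Expression 2
---------------------------------------
0 | 0 | 0 | 0 | 0
0 | 0 | 1 | 1 | 1
0 | 1 | 0 | 1 | 1
0 | 1 | 1 | 1 | 1
1 | 0 | 0 | 1 | 1
1 | 0 | 1 | 1 | 1
1 | 1 | 0 | 1 | 1
1 | 1 | 1 | 1 | 1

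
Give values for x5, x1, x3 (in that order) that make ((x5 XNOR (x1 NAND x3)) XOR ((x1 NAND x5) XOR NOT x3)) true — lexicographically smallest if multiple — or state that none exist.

x5=0, x1=0, x3=1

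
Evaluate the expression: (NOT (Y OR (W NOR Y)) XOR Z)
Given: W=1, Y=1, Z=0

Substituting: (NOT (1 OR (1 NOR 1)) XOR 0)
= 0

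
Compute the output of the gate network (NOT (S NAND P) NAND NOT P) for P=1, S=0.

Substituting: (NOT (0 NAND 1) NAND NOT 1)
= 1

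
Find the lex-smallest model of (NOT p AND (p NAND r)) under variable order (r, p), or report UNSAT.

r=0, p=0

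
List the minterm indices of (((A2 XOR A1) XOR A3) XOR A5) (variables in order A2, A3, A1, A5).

Σm(1, 2, 4, 7, 8, 11, 13, 14) = (NOT A2 AND NOT A3 AND NOT A1 AND A5) OR (NOT A2 AND NOT A3 AND A1 AND NOT A5) OR (NOT A2 AND A3 AND NOT A1 AND NOT A5) OR (NOT A2 AND A3 AND A1 AND A5) OR (A2 AND NOT A3 AND NOT A1 AND NOT A5) OR (A2 AND NOT A3 AND A1 AND A5) OR (A2 AND A3 AND NOT A1 AND A5) OR (A2 AND A3 AND A1 AND NOT A5)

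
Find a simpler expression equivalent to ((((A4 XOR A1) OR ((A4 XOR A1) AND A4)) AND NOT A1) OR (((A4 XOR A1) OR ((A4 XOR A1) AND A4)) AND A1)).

By distribution ((E AND v) OR (E AND NOT v) = E) then absorption (E OR (E AND v) = E):
= (A4 XOR A1)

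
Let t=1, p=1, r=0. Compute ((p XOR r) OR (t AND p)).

Substituting: ((1 XOR 0) OR (1 AND 1))
= 1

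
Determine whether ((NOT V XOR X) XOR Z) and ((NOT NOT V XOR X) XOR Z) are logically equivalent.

No. Counterexample: with X=0, Z=0, V=0, Expression 1 = 1 but Expression 2 = 0.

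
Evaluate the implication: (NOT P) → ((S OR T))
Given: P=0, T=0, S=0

Antecedent (NOT P) = 1; consequent ((S OR T)) = 0.
1 → 0 = 0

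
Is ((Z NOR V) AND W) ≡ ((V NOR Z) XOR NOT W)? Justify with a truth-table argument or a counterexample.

No. Counterexample: with W=0, V=0, Z=1, Expression 1 = 0 but Expression 2 = 1.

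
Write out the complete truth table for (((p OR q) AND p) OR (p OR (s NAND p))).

q | s | p | Output
------------------
0 | 0 | 0 | 1
0 | 0 | 1 | 1
0 | 1 | 0 | 1
0 | 1 | 1 | 1
1 | 0 | 0 | 1
1 | 0 | 1 | 1
1 | 1 | 0 | 1
1 | 1 | 1 | 1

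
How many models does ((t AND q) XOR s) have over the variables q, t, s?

Satisfying assignments: (0,0,1), (0,1,1), (1,0,1), (1,1,0)
Count: 4 out of 8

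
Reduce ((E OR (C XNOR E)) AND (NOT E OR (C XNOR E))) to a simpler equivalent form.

By distribution ((E OR v) AND (E OR NOT v) = E):
= (C XNOR E)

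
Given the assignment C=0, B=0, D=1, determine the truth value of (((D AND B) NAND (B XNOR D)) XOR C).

Substituting: (((1 AND 0) NAND (0 XNOR 1)) XOR 0)
= 1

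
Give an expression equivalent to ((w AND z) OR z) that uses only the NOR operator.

((((w NOR w) NOR (z NOR z)) NOR z) NOR (((w NOR w) NOR (z NOR z)) NOR z))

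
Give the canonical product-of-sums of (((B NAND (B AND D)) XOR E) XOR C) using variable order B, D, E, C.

ΠM(1, 2, 5, 6, 9, 10, 12, 15) = (B OR D OR E OR NOT C) AND (B OR D OR NOT E OR C) AND (B OR NOT D OR E OR NOT C) AND (B OR NOT D OR NOT E OR C) AND (NOT B OR D OR E OR NOT C) AND (NOT B OR D OR NOT E OR C) AND (NOT B OR NOT D OR E OR C) AND (NOT B OR NOT D OR NOT E OR NOT C)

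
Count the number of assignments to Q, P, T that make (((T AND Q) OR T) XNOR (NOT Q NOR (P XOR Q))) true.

Satisfying assignments: (0,0,0), (0,1,0), (1,0,0), (1,1,1)
Count: 4 out of 8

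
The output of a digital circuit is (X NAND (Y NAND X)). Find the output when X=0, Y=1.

Substituting: (0 NAND (1 NAND 0))
= 1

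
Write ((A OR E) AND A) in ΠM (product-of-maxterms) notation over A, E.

ΠM(0, 1) = (A OR E) AND (A OR NOT E)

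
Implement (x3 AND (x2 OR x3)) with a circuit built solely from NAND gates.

((x3 NAND ((x2 NAND x2) NAND (x3 NAND x3))) NAND (x3 NAND ((x2 NAND x2) NAND (x3 NAND x3))))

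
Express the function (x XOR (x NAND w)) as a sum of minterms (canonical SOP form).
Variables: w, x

Σm(0, 2, 3) = (NOT w AND NOT x) OR (w AND NOT x) OR (w AND x)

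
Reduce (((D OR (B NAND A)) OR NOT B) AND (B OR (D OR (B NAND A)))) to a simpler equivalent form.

By distribution ((E OR v) AND (E OR NOT v) = E):
= (D OR (B NAND A))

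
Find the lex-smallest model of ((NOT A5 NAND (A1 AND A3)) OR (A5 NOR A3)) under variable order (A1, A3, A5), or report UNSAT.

A1=0, A3=0, A5=0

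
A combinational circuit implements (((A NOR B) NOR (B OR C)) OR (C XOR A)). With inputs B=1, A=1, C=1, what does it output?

Substituting: (((1 NOR 1) NOR (1 OR 1)) OR (1 XOR 1))
= 0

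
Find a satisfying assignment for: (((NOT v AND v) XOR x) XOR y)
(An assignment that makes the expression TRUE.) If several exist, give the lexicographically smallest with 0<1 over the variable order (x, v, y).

x=0, v=0, y=1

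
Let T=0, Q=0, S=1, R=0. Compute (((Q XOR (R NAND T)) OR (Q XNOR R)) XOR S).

Substituting: (((0 XOR (0 NAND 0)) OR (0 XNOR 0)) XOR 1)
= 0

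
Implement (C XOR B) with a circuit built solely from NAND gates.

((C NAND (C NAND B)) NAND (B NAND (C NAND B)))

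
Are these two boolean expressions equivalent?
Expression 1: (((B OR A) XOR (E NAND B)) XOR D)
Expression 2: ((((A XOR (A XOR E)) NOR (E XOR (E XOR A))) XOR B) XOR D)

No. Counterexample: with A=0, E=1, B=0, D=0, Expression 1 = 1 but Expression 2 = 0.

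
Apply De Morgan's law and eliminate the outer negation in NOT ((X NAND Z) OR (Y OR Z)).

NOT (X NAND Z) AND NOT (Y OR Z)
De Morgan's: NOT(OR of terms) = AND of negations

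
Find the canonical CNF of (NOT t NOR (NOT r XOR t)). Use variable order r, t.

(r OR t) AND (NOT r OR t) AND (NOT r OR NOT t)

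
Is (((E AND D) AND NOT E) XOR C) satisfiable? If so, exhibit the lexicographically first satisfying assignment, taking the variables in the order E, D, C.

E=0, D=0, C=1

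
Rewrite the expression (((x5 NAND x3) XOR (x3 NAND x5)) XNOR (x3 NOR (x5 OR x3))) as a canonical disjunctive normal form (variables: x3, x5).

(NOT x3 AND x5) OR (x3 AND NOT x5) OR (x3 AND x5)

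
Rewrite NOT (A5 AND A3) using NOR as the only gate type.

(((A5 NOR A5) NOR (A3 NOR A3)) NOR ((A5 NOR A5) NOR (A3 NOR A3)))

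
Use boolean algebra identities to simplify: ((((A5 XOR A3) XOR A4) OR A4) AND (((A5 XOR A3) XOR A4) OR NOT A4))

By distribution ((E OR v) AND (E OR NOT v) = E):
= ((A5 XOR A3) XOR A4)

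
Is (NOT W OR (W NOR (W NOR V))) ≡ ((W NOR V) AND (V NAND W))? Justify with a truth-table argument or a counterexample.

No. Counterexample: with V=1, W=0, Expression 1 = 1 but Expression 2 = 0.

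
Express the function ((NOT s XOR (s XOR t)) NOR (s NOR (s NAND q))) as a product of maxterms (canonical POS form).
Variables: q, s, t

ΠM(0, 2, 4, 6) = (q OR s OR t) AND (q OR NOT s OR t) AND (NOT q OR s OR t) AND (NOT q OR NOT s OR t)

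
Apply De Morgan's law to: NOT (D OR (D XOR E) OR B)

NOT D AND NOT (D XOR E) AND NOT B
De Morgan's: NOT(OR of terms) = AND of negations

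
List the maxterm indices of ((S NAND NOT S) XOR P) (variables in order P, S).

ΠM(2, 3) = (NOT P OR S) AND (NOT P OR NOT S)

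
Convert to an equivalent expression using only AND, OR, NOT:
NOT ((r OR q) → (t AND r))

(r OR q) AND NOT (t AND r)
(Negated implication: NOT(A → B) = A AND NOT B)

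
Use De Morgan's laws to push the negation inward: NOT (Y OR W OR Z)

NOT Y AND NOT W AND NOT Z
De Morgan's: NOT(OR of terms) = AND of negations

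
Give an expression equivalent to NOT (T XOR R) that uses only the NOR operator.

(((((T NOR R) NOR (T NOR R)) NOR ((T NOR R) NOR (T NOR R))) NOR ((((T NOR T) NOR (R NOR R)) NOR ((T NOR T) NOR (R NOR R))) NOR (((T NOR T) NOR (R NOR R)) NOR ((T NOR T) NOR (R NOR R))))) NOR ((((T NOR R) NOR (T NOR R)) NOR ((T NOR R) NOR (T NOR R))) NOR ((((T NOR T) NOR (R NOR R)) NOR ((T NOR T) NOR (R NOR R))) NOR (((T NOR T) NOR (R NOR R)) NOR ((T NOR T) NOR (R NOR R))))))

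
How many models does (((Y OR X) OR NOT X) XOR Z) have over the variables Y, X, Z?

Satisfying assignments: (0,0,0), (0,1,0), (1,0,0), (1,1,0)
Count: 4 out of 8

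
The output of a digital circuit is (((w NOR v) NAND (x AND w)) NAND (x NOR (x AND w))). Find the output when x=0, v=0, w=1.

Substituting: (((1 NOR 0) NAND (0 AND 1)) NAND (0 NOR (0 AND 1)))
= 0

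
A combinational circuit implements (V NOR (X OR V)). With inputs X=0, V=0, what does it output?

Substituting: (0 NOR (0 OR 0))
= 1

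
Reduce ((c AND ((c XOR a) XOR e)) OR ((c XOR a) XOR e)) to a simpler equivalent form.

By absorption (E OR (E AND v) = E):
= ((c XOR a) XOR e)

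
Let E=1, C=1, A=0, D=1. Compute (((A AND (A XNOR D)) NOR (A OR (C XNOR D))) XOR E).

Substituting: (((0 AND (0 XNOR 1)) NOR (0 OR (1 XNOR 1))) XOR 1)
= 1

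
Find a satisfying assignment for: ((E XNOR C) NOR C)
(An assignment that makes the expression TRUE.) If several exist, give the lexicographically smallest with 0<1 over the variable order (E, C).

E=1, C=0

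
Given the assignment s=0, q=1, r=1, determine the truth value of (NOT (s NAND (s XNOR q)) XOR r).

Substituting: (NOT (0 NAND (0 XNOR 1)) XOR 1)
= 1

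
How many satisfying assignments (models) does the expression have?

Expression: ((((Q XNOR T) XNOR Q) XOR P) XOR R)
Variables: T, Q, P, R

Satisfying assignments: (0,0,0,1), (0,0,1,0), (0,1,0,1), (0,1,1,0), (1,0,0,0), (1,0,1,1), (1,1,0,0), (1,1,1,1)
Count: 8 out of 16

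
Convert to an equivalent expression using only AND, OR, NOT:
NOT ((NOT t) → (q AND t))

(NOT t) AND NOT (q AND t)
(Negated implication: NOT(A → B) = A AND NOT B)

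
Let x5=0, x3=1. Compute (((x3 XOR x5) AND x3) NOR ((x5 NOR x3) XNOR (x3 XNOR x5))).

Substituting: (((1 XOR 0) AND 1) NOR ((0 NOR 1) XNOR (1 XNOR 0)))
= 0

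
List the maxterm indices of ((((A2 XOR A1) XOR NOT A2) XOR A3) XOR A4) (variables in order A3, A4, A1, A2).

ΠM(2, 3, 4, 5, 8, 9, 14, 15) = (A3 OR A4 OR NOT A1 OR A2) AND (A3 OR A4 OR NOT A1 OR NOT A2) AND (A3 OR NOT A4 OR A1 OR A2) AND (A3 OR NOT A4 OR A1 OR NOT A2) AND (NOT A3 OR A4 OR A1 OR A2) AND (NOT A3 OR A4 OR A1 OR NOT A2) AND (NOT A3 OR NOT A4 OR NOT A1 OR A2) AND (NOT A3 OR NOT A4 OR NOT A1 OR NOT A2)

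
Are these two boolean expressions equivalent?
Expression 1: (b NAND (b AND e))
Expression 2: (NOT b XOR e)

No. Counterexample: with b=0, e=1, Expression 1 = 1 but Expression 2 = 0.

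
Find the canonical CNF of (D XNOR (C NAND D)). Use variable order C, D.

(C OR D) AND (NOT C OR D) AND (NOT C OR NOT D)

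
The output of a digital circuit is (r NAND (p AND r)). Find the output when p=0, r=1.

Substituting: (1 NAND (0 AND 1))
= 1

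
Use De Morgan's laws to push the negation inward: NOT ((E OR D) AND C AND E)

NOT (E OR D) OR NOT C OR NOT E
De Morgan's: NOT(AND of terms) = OR of negations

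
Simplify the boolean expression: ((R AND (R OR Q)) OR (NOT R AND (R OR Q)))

By distribution ((E AND v) OR (E AND NOT v) = E):
= (R OR Q)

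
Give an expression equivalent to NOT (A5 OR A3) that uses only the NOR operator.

(((A5 NOR A3) NOR (A5 NOR A3)) NOR ((A5 NOR A3) NOR (A5 NOR A3)))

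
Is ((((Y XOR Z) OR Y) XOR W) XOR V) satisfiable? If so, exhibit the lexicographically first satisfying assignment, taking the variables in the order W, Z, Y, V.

W=0, Z=0, Y=0, V=1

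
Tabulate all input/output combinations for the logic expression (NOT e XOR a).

a | e | Output
--------------
0 | 0 | 1
0 | 1 | 0
1 | 0 | 0
1 | 1 | 1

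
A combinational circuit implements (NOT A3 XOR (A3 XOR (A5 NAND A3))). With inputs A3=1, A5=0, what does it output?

Substituting: (NOT 1 XOR (1 XOR (0 NAND 1)))
= 0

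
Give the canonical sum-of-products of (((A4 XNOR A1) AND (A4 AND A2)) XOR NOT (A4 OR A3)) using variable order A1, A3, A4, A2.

Σm(0, 1, 8, 9, 11, 15) = (NOT A1 AND NOT A3 AND NOT A4 AND NOT A2) OR (NOT A1 AND NOT A3 AND NOT A4 AND A2) OR (A1 AND NOT A3 AND NOT A4 AND NOT A2) OR (A1 AND NOT A3 AND NOT A4 AND A2) OR (A1 AND NOT A3 AND A4 AND A2) OR (A1 AND A3 AND A4 AND A2)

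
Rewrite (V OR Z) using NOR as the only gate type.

((V NOR Z) NOR (V NOR Z))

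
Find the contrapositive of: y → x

Contrapositive: NOT x → NOT y
Note: A statement and its contrapositive are logically equivalent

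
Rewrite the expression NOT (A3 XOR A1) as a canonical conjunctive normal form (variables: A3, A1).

(A3 OR NOT A1) AND (NOT A3 OR A1)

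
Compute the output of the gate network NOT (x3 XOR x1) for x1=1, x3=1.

Substituting: NOT (1 XOR 1)
= 1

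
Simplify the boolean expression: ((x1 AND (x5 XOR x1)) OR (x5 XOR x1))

By absorption (E OR (E AND v) = E):
= (x5 XOR x1)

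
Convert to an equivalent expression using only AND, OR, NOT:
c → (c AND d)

NOT c OR (c AND d)
(Implication elimination: A → B = NOT A OR B)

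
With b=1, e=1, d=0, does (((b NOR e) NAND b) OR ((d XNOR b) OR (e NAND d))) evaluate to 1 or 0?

Substituting: (((1 NOR 1) NAND 1) OR ((0 XNOR 1) OR (1 NAND 0)))
= 1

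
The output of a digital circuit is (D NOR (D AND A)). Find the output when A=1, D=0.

Substituting: (0 NOR (0 AND 1))
= 1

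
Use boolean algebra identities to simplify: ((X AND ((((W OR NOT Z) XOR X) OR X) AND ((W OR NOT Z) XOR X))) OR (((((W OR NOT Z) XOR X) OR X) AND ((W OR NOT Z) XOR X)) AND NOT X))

By distribution ((E AND v) OR (E AND NOT v) = E) then absorption (E AND (E OR v) = E):
= ((W OR NOT Z) XOR X)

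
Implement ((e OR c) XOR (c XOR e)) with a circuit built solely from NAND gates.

((((e NAND e) NAND (c NAND c)) NAND (((e NAND e) NAND (c NAND c)) NAND ((c NAND (c NAND e)) NAND (e NAND (c NAND e))))) NAND (((c NAND (c NAND e)) NAND (e NAND (c NAND e))) NAND (((e NAND e) NAND (c NAND c)) NAND ((c NAND (c NAND e)) NAND (e NAND (c NAND e))))))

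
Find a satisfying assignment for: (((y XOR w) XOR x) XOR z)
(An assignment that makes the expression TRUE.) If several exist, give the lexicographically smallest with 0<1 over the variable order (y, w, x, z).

y=0, w=0, x=0, z=1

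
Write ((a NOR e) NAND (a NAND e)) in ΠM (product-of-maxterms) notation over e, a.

ΠM(0) = (e OR a)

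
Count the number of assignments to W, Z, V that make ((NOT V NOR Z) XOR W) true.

Satisfying assignments: (0,0,1), (1,0,0), (1,1,0), (1,1,1)
Count: 4 out of 8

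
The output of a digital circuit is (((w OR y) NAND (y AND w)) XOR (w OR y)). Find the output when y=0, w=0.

Substituting: (((0 OR 0) NAND (0 AND 0)) XOR (0 OR 0))
= 1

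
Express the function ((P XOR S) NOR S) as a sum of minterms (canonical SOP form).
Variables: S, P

Σm(0) = (NOT S AND NOT P)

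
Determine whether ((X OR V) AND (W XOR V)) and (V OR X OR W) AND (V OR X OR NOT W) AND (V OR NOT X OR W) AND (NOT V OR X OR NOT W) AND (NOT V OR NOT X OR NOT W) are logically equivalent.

Yes, they are equivalent — the two output columns agree on all 8 assignments:
V | X | W | Expression 1 | Expression 2
---------------------------------------
0 | 0 | 0 | 0 | 0
0 | 0 | 1 | 0 | 0
0 | 1 | 0 | 0 | 0
0 | 1 | 1 | 1 | 1
1 | 0 | 0 | 1 | 1
1 | 0 | 1 | 0 | 0
1 | 1 | 0 | 1 | 1
1 | 1 | 1 | 0 | 0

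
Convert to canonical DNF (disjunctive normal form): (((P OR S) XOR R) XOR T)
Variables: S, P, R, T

(NOT S AND NOT P AND NOT R AND T) OR (NOT S AND NOT P AND R AND NOT T) OR (NOT S AND P AND NOT R AND NOT T) OR (NOT S AND P AND R AND T) OR (S AND NOT P AND NOT R AND NOT T) OR (S AND NOT P AND R AND T) OR (S AND P AND NOT R AND NOT T) OR (S AND P AND R AND T)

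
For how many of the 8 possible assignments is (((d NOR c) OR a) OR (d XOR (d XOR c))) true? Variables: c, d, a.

Satisfying assignments: (0,0,0), (0,0,1), (0,1,1), (1,0,0), (1,0,1), (1,1,0), (1,1,1)
Count: 7 out of 8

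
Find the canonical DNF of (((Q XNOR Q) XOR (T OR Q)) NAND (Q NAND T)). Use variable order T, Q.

(NOT T AND Q) OR (T AND NOT Q) OR (T AND Q)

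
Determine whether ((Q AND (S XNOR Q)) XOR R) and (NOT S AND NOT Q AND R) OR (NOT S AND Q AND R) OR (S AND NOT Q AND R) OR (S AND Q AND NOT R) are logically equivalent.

Yes, they are equivalent — the two output columns agree on all 8 assignments:
S | Q | R | Expression 1 | Expression 2
---------------------------------------
0 | 0 | 0 | 0 | 0
0 | 0 | 1 | 1 | 1
0 | 1 | 0 | 0 | 0
0 | 1 | 1 | 1 | 1
1 | 0 | 0 | 0 | 0
1 | 0 | 1 | 1 | 1
1 | 1 | 0 | 1 | 1
1 | 1 | 1 | 0 | 0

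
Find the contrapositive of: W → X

Contrapositive: NOT X → NOT W
Note: A statement and its contrapositive are logically equivalent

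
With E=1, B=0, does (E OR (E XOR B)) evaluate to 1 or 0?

Substituting: (1 OR (1 XOR 0))
= 1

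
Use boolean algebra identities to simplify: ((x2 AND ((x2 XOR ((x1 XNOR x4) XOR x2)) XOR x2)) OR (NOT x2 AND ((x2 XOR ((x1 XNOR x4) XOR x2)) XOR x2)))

By distribution ((E AND v) OR (E AND NOT v) = E) then XOR self-cancellation ((E XOR v) XOR v = E):
= ((x1 XNOR x4) XOR x2)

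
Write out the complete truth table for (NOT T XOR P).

P | T | Output
--------------
0 | 0 | 1
0 | 1 | 0
1 | 0 | 0
1 | 1 | 1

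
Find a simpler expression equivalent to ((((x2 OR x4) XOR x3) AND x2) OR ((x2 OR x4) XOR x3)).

By absorption (E OR (E AND v) = E):
= ((x2 OR x4) XOR x3)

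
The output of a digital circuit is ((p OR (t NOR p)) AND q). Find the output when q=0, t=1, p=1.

Substituting: ((1 OR (1 NOR 1)) AND 0)
= 0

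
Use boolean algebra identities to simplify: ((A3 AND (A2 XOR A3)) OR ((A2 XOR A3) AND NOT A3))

By distribution ((E AND v) OR (E AND NOT v) = E):
= (A2 XOR A3)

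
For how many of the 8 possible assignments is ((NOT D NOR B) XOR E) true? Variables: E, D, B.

Satisfying assignments: (0,1,0), (1,0,0), (1,0,1), (1,1,1)
Count: 4 out of 8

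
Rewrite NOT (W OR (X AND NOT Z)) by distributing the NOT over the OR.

NOT W AND NOT (X AND NOT Z)
De Morgan's: NOT(OR of terms) = AND of negations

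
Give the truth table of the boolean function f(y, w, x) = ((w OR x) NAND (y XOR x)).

y | w | x | Output
------------------
0 | 0 | 0 | 1
0 | 0 | 1 | 0
0 | 1 | 0 | 1
0 | 1 | 1 | 0
1 | 0 | 0 | 1
1 | 0 | 1 | 1
1 | 1 | 0 | 0
1 | 1 | 1 | 1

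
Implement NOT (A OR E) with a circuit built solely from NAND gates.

(((A NAND A) NAND (E NAND E)) NAND ((A NAND A) NAND (E NAND E)))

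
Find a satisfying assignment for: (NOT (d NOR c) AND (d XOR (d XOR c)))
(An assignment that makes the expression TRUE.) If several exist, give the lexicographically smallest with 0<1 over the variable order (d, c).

d=0, c=1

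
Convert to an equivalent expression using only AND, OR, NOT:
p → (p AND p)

NOT p OR (p AND p)
(Implication elimination: A → B = NOT A OR B)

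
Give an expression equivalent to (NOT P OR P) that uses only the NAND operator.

(((P NAND P) NAND (P NAND P)) NAND (P NAND P))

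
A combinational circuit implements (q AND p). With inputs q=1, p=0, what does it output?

Substituting: (1 AND 0)
= 0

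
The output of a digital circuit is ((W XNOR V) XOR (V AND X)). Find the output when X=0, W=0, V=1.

Substituting: ((0 XNOR 1) XOR (1 AND 0))
= 0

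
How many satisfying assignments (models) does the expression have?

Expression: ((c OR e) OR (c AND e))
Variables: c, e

Satisfying assignments: (0,1), (1,0), (1,1)
Count: 3 out of 4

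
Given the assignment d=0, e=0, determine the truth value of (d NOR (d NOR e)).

Substituting: (0 NOR (0 NOR 0))
= 0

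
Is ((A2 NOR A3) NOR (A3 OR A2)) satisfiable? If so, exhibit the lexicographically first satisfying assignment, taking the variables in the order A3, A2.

UNSATISFIABLE - no assignment makes this expression true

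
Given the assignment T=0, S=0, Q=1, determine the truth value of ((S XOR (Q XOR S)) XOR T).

Substituting: ((0 XOR (1 XOR 0)) XOR 0)
= 1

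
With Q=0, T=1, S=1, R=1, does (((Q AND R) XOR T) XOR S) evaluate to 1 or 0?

Substituting: (((0 AND 1) XOR 1) XOR 1)
= 0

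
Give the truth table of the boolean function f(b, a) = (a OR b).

b | a | Output
--------------
0 | 0 | 0
0 | 1 | 1
1 | 0 | 1
1 | 1 | 1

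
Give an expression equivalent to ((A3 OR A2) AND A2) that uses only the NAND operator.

((((A3 NAND A3) NAND (A2 NAND A2)) NAND A2) NAND (((A3 NAND A3) NAND (A2 NAND A2)) NAND A2))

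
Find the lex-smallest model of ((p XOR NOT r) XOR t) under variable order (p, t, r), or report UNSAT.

p=0, t=0, r=0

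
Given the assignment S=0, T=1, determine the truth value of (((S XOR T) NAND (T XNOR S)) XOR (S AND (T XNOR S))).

Substituting: (((0 XOR 1) NAND (1 XNOR 0)) XOR (0 AND (1 XNOR 0)))
= 1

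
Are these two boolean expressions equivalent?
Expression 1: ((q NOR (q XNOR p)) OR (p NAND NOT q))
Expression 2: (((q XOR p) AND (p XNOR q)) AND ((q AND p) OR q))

No. Counterexample: with q=0, p=0, Expression 1 = 1 but Expression 2 = 0.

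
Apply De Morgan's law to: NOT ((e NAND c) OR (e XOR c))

NOT (e NAND c) AND NOT (e XOR c)
De Morgan's: NOT(OR of terms) = AND of negations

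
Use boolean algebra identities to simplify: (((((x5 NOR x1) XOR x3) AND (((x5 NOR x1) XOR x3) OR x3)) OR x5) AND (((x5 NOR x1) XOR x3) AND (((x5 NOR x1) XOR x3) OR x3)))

By absorption (E AND (E OR v) = E) then absorption (E AND (E OR v) = E):
= ((x5 NOR x1) XOR x3)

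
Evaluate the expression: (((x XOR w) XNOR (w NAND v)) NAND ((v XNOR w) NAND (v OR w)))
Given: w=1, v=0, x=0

Substituting: (((0 XOR 1) XNOR (1 NAND 0)) NAND ((0 XNOR 1) NAND (0 OR 1)))
= 0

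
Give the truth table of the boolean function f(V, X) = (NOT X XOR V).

V | X | Output
--------------
0 | 0 | 1
0 | 1 | 0
1 | 0 | 0
1 | 1 | 1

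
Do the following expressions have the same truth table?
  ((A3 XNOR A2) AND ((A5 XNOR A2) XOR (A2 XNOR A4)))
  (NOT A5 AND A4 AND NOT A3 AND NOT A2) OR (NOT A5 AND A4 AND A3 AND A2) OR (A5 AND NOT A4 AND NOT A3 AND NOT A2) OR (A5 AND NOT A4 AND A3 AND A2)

Yes, they are equivalent — the two output columns agree on all 16 assignments:
A5 | A4 | A3 | A2 | Expression 1 | Expression 2
-----------------------------------------------
0 | 0 | 0 | 0 | 0 | 0
0 | 0 | 0 | 1 | 0 | 0
0 | 0 | 1 | 0 | 0 | 0
0 | 0 | 1 | 1 | 0 | 0
0 | 1 | 0 | 0 | 1 | 1
0 | 1 | 0 | 1 | 0 | 0
0 | 1 | 1 | 0 | 0 | 0
0 | 1 | 1 | 1 | 1 | 1
1 | 0 | 0 | 0 | 1 | 1
1 | 0 | 0 | 1 | 0 | 0
1 | 0 | 1 | 0 | 0 | 0
1 | 0 | 1 | 1 | 1 | 1
1 | 1 | 0 | 0 | 0 | 0
1 | 1 | 0 | 1 | 0 | 0
1 | 1 | 1 | 0 | 0 | 0
1 | 1 | 1 | 1 | 0 | 0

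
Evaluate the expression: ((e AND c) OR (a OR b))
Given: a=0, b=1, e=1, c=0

Substituting: ((1 AND 0) OR (0 OR 1))
= 1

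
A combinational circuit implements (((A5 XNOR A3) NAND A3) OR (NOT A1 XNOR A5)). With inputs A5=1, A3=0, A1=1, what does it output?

Substituting: (((1 XNOR 0) NAND 0) OR (NOT 1 XNOR 1))
= 1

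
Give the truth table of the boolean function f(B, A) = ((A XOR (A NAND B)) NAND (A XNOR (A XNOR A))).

B | A | Output
--------------
0 | 0 | 1
0 | 1 | 1
1 | 0 | 1
1 | 1 | 0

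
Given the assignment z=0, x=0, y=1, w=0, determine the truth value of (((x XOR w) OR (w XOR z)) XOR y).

Substituting: (((0 XOR 0) OR (0 XOR 0)) XOR 1)
= 1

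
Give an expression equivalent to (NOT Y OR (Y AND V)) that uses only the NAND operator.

(((Y NAND Y) NAND (Y NAND Y)) NAND (((Y NAND V) NAND (Y NAND V)) NAND ((Y NAND V) NAND (Y NAND V))))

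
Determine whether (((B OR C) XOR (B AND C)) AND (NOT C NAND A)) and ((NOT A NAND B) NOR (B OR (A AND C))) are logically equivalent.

No. Counterexample: with C=0, B=1, A=0, Expression 1 = 1 but Expression 2 = 0.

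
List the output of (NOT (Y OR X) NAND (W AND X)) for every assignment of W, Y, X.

W | Y | X | Output
------------------
0 | 0 | 0 | 1
0 | 0 | 1 | 1
0 | 1 | 0 | 1
0 | 1 | 1 | 1
1 | 0 | 0 | 1
1 | 0 | 1 | 1
1 | 1 | 0 | 1
1 | 1 | 1 | 1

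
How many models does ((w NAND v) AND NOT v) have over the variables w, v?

Satisfying assignments: (0,0), (1,0)
Count: 2 out of 4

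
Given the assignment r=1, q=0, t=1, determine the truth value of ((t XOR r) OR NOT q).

Substituting: ((1 XOR 1) OR NOT 0)
= 1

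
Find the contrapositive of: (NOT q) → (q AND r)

Contrapositive: NOT (q AND r) → q
Note: A statement and its contrapositive are logically equivalent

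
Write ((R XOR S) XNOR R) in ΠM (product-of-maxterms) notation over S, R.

ΠM(2, 3) = (NOT S OR R) AND (NOT S OR NOT R)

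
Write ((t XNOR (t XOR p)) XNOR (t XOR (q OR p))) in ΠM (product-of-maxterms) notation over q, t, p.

ΠM(0, 1, 5, 6) = (q OR t OR p) AND (q OR t OR NOT p) AND (NOT q OR t OR NOT p) AND (NOT q OR NOT t OR p)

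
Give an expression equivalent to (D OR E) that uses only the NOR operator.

((D NOR E) NOR (D NOR E))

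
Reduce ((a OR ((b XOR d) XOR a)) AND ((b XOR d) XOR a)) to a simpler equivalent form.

By absorption (E AND (E OR v) = E):
= ((b XOR d) XOR a)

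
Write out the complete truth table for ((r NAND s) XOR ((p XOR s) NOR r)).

r | p | s | Output
------------------
0 | 0 | 0 | 0
0 | 0 | 1 | 1
0 | 1 | 0 | 1
0 | 1 | 1 | 0
1 | 0 | 0 | 1
1 | 0 | 1 | 0
1 | 1 | 0 | 1
1 | 1 | 1 | 0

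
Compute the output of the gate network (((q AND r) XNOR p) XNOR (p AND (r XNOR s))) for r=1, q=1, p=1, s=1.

Substituting: (((1 AND 1) XNOR 1) XNOR (1 AND (1 XNOR 1)))
= 1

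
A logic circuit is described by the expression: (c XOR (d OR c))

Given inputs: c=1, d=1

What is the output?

Substituting: (1 XOR (1 OR 1))
= 0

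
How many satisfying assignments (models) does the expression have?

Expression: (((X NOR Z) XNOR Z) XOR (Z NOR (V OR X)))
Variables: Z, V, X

Satisfying assignments: (0,0,0), (0,0,1), (0,1,1)
Count: 3 out of 8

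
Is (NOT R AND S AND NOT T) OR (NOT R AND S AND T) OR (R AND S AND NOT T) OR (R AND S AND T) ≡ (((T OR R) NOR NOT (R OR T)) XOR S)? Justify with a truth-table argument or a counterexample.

Yes, they are equivalent — the two output columns agree on all 8 assignments:
R | S | T | Expression 1 | Expression 2
---------------------------------------
0 | 0 | 0 | 0 | 0
0 | 0 | 1 | 0 | 0
0 | 1 | 0 | 1 | 1
0 | 1 | 1 | 1 | 1
1 | 0 | 0 | 0 | 0
1 | 0 | 1 | 0 | 0
1 | 1 | 0 | 1 | 1
1 | 1 | 1 | 1 | 1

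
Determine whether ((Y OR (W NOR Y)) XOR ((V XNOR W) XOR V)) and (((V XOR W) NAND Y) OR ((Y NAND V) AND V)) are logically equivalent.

No. Counterexample: with V=0, Y=0, W=0, Expression 1 = 0 but Expression 2 = 1.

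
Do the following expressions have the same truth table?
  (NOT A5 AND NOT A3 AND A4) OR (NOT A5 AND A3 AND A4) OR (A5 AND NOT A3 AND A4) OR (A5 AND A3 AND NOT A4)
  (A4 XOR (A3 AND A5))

Yes, they are equivalent — the two output columns agree on all 8 assignments:
A5 | A3 | A4 | Expression 1 | Expression 2
------------------------------------------
0 | 0 | 0 | 0 | 0
0 | 0 | 1 | 1 | 1
0 | 1 | 0 | 0 | 0
0 | 1 | 1 | 1 | 1
1 | 0 | 0 | 0 | 0
1 | 0 | 1 | 1 | 1
1 | 1 | 0 | 1 | 1
1 | 1 | 1 | 0 | 0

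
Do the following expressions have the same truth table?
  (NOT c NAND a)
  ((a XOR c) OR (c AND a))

No. Counterexample: with c=0, a=0, Expression 1 = 1 but Expression 2 = 0.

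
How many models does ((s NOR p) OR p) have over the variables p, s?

Satisfying assignments: (0,0), (1,0), (1,1)
Count: 3 out of 4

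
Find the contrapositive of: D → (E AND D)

Contrapositive: NOT (E AND D) → NOT D
Note: A statement and its contrapositive are logically equivalent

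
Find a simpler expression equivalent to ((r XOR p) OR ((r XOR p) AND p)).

By absorption (E OR (E AND v) = E):
= (r XOR p)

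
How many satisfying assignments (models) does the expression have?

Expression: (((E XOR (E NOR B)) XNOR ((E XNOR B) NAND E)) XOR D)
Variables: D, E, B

Satisfying assignments: (0,0,0), (0,1,0), (1,0,1), (1,1,1)
Count: 4 out of 8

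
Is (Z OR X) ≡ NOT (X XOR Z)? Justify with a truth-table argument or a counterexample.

No. Counterexample: with X=0, Z=0, Expression 1 = 0 but Expression 2 = 1.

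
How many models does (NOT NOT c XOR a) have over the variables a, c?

Satisfying assignments: (0,1), (1,0)
Count: 2 out of 4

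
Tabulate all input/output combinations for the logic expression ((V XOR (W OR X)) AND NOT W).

X | W | V | Output
------------------
0 | 0 | 0 | 0
0 | 0 | 1 | 1
0 | 1 | 0 | 0
0 | 1 | 1 | 0
1 | 0 | 0 | 1
1 | 0 | 1 | 0
1 | 1 | 0 | 0
1 | 1 | 1 | 0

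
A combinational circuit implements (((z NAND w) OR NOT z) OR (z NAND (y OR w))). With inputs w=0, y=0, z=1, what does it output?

Substituting: (((1 NAND 0) OR NOT 1) OR (1 NAND (0 OR 0)))
= 1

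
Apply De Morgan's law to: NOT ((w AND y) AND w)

NOT (w AND y) OR NOT w
De Morgan's: NOT(AND of terms) = OR of negations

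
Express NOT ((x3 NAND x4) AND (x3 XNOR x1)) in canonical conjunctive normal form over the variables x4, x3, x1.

(x4 OR x3 OR x1) AND (x4 OR NOT x3 OR NOT x1) AND (NOT x4 OR x3 OR x1)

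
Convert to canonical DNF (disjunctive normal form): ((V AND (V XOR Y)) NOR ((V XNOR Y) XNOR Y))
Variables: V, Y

(NOT V AND NOT Y) OR (NOT V AND Y)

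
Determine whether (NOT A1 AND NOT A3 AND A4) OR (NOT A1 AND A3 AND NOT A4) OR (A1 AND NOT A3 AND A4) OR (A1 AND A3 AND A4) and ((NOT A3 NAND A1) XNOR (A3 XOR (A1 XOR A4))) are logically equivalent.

Yes, they are equivalent — the two output columns agree on all 8 assignments:
A1 | A3 | A4 | Expression 1 | Expression 2
------------------------------------------
0 | 0 | 0 | 0 | 0
0 | 0 | 1 | 1 | 1
0 | 1 | 0 | 1 | 1
0 | 1 | 1 | 0 | 0
1 | 0 | 0 | 0 | 0
1 | 0 | 1 | 1 | 1
1 | 1 | 0 | 0 | 0
1 | 1 | 1 | 1 | 1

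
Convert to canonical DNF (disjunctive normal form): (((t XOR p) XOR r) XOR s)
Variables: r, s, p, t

(NOT r AND NOT s AND NOT p AND t) OR (NOT r AND NOT s AND p AND NOT t) OR (NOT r AND s AND NOT p AND NOT t) OR (NOT r AND s AND p AND t) OR (r AND NOT s AND NOT p AND NOT t) OR (r AND NOT s AND p AND t) OR (r AND s AND NOT p AND t) OR (r AND s AND p AND NOT t)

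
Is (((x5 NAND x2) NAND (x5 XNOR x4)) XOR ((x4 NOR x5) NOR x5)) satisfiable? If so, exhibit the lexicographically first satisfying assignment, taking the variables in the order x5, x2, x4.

x5=1, x2=0, x4=0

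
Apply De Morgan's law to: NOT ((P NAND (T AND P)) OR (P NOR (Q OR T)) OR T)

NOT (P NAND (T AND P)) AND NOT (P NOR (Q OR T)) AND NOT T
De Morgan's: NOT(OR of terms) = AND of negations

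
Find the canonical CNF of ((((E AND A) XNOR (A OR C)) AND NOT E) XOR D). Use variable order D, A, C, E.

(D OR A OR C OR NOT E) AND (D OR A OR NOT C OR E) AND (D OR A OR NOT C OR NOT E) AND (D OR NOT A OR C OR E) AND (D OR NOT A OR C OR NOT E) AND (D OR NOT A OR NOT C OR E) AND (D OR NOT A OR NOT C OR NOT E) AND (NOT D OR A OR C OR E)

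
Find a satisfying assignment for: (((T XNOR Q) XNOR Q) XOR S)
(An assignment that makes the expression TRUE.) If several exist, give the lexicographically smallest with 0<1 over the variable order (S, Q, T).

S=0, Q=0, T=1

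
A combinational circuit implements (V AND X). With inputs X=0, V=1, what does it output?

Substituting: (1 AND 0)
= 0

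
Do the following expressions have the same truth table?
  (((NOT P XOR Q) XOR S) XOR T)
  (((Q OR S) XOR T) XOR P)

No. Counterexample: with Q=0, S=0, T=0, P=0, Expression 1 = 1 but Expression 2 = 0.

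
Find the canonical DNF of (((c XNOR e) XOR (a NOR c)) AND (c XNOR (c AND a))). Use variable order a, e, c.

(NOT a AND e AND NOT c) OR (a AND NOT e AND NOT c) OR (a AND e AND c)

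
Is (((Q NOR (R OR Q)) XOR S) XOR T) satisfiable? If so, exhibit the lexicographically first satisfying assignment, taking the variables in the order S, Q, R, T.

S=0, Q=0, R=0, T=0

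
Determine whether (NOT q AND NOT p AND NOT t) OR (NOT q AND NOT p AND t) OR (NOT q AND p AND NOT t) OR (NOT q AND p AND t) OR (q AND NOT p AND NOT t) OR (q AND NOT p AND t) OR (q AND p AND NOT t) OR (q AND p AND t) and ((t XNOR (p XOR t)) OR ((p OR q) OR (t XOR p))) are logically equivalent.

Yes, they are equivalent — the two output columns agree on all 8 assignments:
q | p | t | Expression 1 | Expression 2
---------------------------------------
0 | 0 | 0 | 1 | 1
0 | 0 | 1 | 1 | 1
0 | 1 | 0 | 1 | 1
0 | 1 | 1 | 1 | 1
1 | 0 | 0 | 1 | 1
1 | 0 | 1 | 1 | 1
1 | 1 | 0 | 1 | 1
1 | 1 | 1 | 1 | 1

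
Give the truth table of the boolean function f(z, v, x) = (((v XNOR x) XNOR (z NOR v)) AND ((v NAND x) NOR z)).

z | v | x | Output
------------------
0 | 0 | 0 | 0
0 | 0 | 1 | 0
0 | 1 | 0 | 0
0 | 1 | 1 | 0
1 | 0 | 0 | 0
1 | 0 | 1 | 0
1 | 1 | 0 | 0
1 | 1 | 1 | 0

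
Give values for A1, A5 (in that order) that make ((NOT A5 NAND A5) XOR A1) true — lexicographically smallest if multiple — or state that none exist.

A1=0, A5=0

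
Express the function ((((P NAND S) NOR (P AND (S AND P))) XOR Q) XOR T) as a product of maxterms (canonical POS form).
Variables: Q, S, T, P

ΠM(0, 1, 4, 5, 10, 11, 14, 15) = (Q OR S OR T OR P) AND (Q OR S OR T OR NOT P) AND (Q OR NOT S OR T OR P) AND (Q OR NOT S OR T OR NOT P) AND (NOT Q OR S OR NOT T OR P) AND (NOT Q OR S OR NOT T OR NOT P) AND (NOT Q OR NOT S OR NOT T OR P) AND (NOT Q OR NOT S OR NOT T OR NOT P)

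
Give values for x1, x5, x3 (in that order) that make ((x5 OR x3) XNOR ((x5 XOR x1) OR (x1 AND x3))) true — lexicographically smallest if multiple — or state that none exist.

x1=0, x5=0, x3=0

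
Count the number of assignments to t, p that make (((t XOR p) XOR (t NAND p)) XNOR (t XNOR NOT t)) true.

Satisfying assignments: (0,1), (1,0), (1,1)
Count: 3 out of 4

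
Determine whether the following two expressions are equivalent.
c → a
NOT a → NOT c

Yes, Contrapositive is always equivalent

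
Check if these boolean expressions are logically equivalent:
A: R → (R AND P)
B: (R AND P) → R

No, Converse is not equivalent to original (counterexample: P=0, R=1)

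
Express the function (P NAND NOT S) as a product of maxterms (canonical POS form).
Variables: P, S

ΠM(2) = (NOT P OR S)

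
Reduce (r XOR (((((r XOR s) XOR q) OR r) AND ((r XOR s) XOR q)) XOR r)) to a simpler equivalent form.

By XOR self-cancellation ((E XOR v) XOR v = E) then absorption (E AND (E OR v) = E):
= ((r XOR s) XOR q)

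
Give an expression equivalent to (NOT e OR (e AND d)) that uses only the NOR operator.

(((e NOR e) NOR ((e NOR e) NOR (d NOR d))) NOR ((e NOR e) NOR ((e NOR e) NOR (d NOR d))))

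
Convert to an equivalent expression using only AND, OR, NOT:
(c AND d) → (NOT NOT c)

NOT (c AND d) OR (NOT NOT c)
(Implication elimination: A → B = NOT A OR B)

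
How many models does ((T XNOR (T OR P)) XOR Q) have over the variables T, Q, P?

Satisfying assignments: (0,0,0), (0,1,1), (1,0,0), (1,0,1)
Count: 4 out of 8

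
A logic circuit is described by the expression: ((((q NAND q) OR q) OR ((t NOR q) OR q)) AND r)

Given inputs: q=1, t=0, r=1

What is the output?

Substituting: ((((1 NAND 1) OR 1) OR ((0 NOR 1) OR 1)) AND 1)
= 1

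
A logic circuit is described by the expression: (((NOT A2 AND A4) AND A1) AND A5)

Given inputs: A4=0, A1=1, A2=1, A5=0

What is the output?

Substituting: (((NOT 1 AND 0) AND 1) AND 0)
= 0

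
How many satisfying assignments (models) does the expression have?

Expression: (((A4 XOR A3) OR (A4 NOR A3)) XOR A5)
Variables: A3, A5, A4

Satisfying assignments: (0,0,0), (0,0,1), (1,0,0), (1,1,1)
Count: 4 out of 8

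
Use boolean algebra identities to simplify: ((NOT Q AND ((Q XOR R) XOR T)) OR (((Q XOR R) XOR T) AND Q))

By distribution ((E AND v) OR (E AND NOT v) = E):
= ((Q XOR R) XOR T)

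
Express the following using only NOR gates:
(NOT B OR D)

(((B NOR B) NOR D) NOR ((B NOR B) NOR D))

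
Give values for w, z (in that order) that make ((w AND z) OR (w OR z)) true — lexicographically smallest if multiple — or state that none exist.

w=0, z=1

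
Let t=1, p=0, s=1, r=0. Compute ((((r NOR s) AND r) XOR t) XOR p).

Substituting: ((((0 NOR 1) AND 0) XOR 1) XOR 0)
= 1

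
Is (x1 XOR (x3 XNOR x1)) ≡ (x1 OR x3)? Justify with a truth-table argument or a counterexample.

No. Counterexample: with x1=0, x3=0, Expression 1 = 1 but Expression 2 = 0.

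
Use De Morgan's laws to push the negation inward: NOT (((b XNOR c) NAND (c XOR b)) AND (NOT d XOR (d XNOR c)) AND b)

NOT ((b XNOR c) NAND (c XOR b)) OR NOT (NOT d XOR (d XNOR c)) OR NOT b
De Morgan's: NOT(AND of terms) = OR of negations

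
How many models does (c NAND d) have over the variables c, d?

Satisfying assignments: (0,0), (0,1), (1,0)
Count: 3 out of 4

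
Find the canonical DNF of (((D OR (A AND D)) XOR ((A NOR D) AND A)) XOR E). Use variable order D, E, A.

(NOT D AND E AND NOT A) OR (NOT D AND E AND A) OR (D AND NOT E AND NOT A) OR (D AND NOT E AND A)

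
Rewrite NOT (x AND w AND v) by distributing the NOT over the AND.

NOT x OR NOT w OR NOT v
De Morgan's: NOT(AND of terms) = OR of negations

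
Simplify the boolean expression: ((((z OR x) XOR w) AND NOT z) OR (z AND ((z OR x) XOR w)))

By distribution ((E AND v) OR (E AND NOT v) = E):
= ((z OR x) XOR w)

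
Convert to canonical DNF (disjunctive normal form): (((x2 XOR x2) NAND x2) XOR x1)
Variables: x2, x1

(NOT x2 AND NOT x1) OR (x2 AND NOT x1)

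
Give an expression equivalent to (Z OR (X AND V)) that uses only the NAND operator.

((Z NAND Z) NAND (((X NAND V) NAND (X NAND V)) NAND ((X NAND V) NAND (X NAND V))))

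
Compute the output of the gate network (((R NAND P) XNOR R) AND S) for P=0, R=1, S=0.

Substituting: (((1 NAND 0) XNOR 1) AND 0)
= 0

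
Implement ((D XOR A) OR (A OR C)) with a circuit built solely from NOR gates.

((((((D NOR A) NOR (D NOR A)) NOR ((D NOR A) NOR (D NOR A))) NOR ((((D NOR D) NOR (A NOR A)) NOR ((D NOR D) NOR (A NOR A))) NOR (((D NOR D) NOR (A NOR A)) NOR ((D NOR D) NOR (A NOR A))))) NOR ((A NOR C) NOR (A NOR C))) NOR (((((D NOR A) NOR (D NOR A)) NOR ((D NOR A) NOR (D NOR A))) NOR ((((D NOR D) NOR (A NOR A)) NOR ((D NOR D) NOR (A NOR A))) NOR (((D NOR D) NOR (A NOR A)) NOR ((D NOR D) NOR (A NOR A))))) NOR ((A NOR C) NOR (A NOR C))))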